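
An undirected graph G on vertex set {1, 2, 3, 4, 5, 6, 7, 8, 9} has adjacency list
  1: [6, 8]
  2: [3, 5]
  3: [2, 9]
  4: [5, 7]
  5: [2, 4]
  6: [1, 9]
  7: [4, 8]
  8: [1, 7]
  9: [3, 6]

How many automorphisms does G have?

18

Every vertex has degree 2 and the graph is connected, so G is the 9-cycle C_9. The automorphisms of the 9-cycle are exactly the symmetries of a regular 9-gon: the dihedral group D_9, |D_9| = 18.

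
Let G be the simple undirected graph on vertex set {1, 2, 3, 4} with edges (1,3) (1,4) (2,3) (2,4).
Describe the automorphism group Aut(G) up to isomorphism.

G is 2-regular and bipartite with parts {1, 2} and {3, 4} (each part is independent and every cross-pair is an edge), so G = K_{2,2}. Aut(K_{2,2}) is the wreath product S_2 ≀ Z_2: permute within each part, then optionally swap the parts; |Aut| = 2·(2!)² = 8.

(S_2 × S_2) ⋊ Z_2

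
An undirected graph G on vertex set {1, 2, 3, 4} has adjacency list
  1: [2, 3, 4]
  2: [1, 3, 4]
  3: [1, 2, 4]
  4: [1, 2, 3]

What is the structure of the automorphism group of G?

S_4

All 4 vertices are pairwise adjacent: G = K_4. Any permutation of the 4 vertices preserves K_4, so Aut(K_4) = S_4 of order 4! = 24.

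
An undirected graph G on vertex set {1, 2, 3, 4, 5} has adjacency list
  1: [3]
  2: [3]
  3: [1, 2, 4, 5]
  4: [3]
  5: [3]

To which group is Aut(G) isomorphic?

Vertex 3 has degree 4 and every other vertex has degree 1, so G is the star K_{1,4} with centre 3. Any automorphism fixes the centre and permutes the 4 leaves freely, so Aut(G) ≅ S_4 of order 4! = 24.

S_4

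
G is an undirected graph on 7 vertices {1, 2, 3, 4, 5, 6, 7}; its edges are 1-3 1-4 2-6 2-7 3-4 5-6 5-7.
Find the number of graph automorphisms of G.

48

G has two connected components, {2, 5, 6, 7} and {1, 3, 4}; each is 2-regular, so G = C_4 ⊔ C_3. The components are non-isomorphic (different sizes), so Aut(G) = Aut(C_3) × Aut(C_4) = D_3 × D_4 of order 6·8 = 48.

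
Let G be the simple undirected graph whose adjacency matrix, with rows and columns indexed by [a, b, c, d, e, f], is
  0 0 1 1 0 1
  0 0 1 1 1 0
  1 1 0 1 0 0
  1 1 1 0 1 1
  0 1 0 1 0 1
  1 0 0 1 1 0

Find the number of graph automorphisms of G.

10

Vertex d is the unique vertex of degree 5; the remaining 5 vertices each have degree 3 and induce a cycle, so G is the wheel on 6 vertices with hub d. Every automorphism fixes the hub and acts on the rim 5-cycle, so Aut(G) ≅ Aut(C_5) = D_5 of order 10.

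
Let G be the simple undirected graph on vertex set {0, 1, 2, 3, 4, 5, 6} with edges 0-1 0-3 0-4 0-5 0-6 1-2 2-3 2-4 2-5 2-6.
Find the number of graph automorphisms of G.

The vertices split by degree into {0, 2} (degree 5) and {1, 3, 4, 5, 6} (degree 2); every edge runs between the two parts, so G is the complete bipartite graph K_{2,5}. Automorphisms preserve the bipartition setwise (since the parts differ in size) and act as S_2 × S_5 within it; |Aut| = 240.

240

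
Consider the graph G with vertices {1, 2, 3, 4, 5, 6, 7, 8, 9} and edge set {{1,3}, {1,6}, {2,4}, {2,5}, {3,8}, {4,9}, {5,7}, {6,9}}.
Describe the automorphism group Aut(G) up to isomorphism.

Z_2

The degree sequence is [2, 2, 2, 2, 2, 2, 1, 1, 2]; the two degree-1 vertices 7 and 8 are the ends of a path, so G = P_9. The only nontrivial automorphism of a path is the end-to-end reflection, so Aut(G) ≅ Z_2.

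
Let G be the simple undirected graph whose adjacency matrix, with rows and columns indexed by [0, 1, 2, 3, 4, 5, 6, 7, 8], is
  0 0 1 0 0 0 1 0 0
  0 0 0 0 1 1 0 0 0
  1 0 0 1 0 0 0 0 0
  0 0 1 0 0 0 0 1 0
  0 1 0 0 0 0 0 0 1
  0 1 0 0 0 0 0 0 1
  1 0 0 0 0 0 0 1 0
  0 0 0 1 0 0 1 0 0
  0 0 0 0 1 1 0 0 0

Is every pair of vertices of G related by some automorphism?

G has two connected components, {0, 2, 3, 6, 7} and {1, 4, 5, 8}; each is 2-regular, so G = C_5 ⊔ C_4. The orbit of 0 under Aut(G) is {0, 2, 3, 6, 7}, which does not contain 1, so G is not vertex-transitive.

No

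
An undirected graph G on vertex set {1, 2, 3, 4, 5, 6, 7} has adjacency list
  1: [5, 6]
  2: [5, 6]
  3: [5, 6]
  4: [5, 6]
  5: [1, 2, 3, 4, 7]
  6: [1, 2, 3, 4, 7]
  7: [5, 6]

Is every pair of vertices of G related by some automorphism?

Automorphisms preserve degree, but G has vertices of degree 2 and vertices of degree 5; no automorphism maps one to the other, so G is not vertex-transitive.

No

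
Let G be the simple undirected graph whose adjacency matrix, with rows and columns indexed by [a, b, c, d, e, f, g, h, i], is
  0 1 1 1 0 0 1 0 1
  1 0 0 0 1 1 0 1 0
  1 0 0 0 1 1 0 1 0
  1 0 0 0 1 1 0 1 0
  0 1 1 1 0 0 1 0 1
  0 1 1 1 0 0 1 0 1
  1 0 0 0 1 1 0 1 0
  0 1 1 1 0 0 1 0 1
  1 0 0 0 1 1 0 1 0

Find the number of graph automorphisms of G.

The vertices split by degree into {a, e, f, h} (degree 5) and {b, c, d, g, i} (degree 4); every edge runs between the two parts, so G is the complete bipartite graph K_{4,5}. Automorphisms preserve the bipartition setwise (since the parts differ in size) and act as S_4 × S_5 within it; |Aut| = 2880.

2880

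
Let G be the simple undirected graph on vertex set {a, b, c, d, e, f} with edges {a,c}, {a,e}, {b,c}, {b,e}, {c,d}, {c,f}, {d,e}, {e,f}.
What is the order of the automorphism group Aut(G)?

The vertices split by degree into {c, e} (degree 4) and {a, b, d, f} (degree 2); every edge runs between the two parts, so G is the complete bipartite graph K_{2,4}. The parts have unequal sizes, so no automorphism swaps them; each part is permuted independently, giving S_4 × S_2 of order 4!·2! = 48.

48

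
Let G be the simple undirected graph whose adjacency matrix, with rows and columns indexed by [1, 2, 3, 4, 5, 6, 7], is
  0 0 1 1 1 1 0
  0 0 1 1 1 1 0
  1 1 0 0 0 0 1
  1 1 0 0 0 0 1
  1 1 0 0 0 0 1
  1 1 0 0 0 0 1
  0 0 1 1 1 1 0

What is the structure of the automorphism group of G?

The vertices split by degree into {1, 2, 7} (degree 4) and {3, 4, 5, 6} (degree 3); every edge runs between the two parts, so G is the complete bipartite graph K_{3,4}. The parts have unequal sizes, so no automorphism swaps them; each part is permuted independently, giving S_3 × S_4 of order 3!·4! = 144.

S_3 × S_4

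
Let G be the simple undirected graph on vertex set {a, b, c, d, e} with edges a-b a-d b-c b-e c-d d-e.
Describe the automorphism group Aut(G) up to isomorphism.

S_3 × S_2

The vertices split by degree into {b, d} (degree 3) and {a, c, e} (degree 2); every edge runs between the two parts, so G is the complete bipartite graph K_{2,3}. Automorphisms preserve the bipartition setwise (since the parts differ in size) and act as S_3 × S_2 within it; |Aut| = 12.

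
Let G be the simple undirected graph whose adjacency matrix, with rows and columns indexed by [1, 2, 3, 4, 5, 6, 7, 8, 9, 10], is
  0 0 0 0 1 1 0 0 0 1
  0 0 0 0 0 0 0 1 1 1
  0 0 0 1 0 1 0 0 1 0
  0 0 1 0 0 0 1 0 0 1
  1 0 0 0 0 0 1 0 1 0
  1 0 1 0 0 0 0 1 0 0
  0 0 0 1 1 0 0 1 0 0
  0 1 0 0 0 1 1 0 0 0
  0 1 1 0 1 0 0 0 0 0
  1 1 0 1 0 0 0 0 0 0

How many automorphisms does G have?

G is 3-regular on 10 vertices with no triangles and no 4-cycles (girth 5): this is the Petersen graph. It is a classical fact that the Petersen graph has automorphism group S_5 (order 120), arising from its description as the Kneser graph K(5,2).

120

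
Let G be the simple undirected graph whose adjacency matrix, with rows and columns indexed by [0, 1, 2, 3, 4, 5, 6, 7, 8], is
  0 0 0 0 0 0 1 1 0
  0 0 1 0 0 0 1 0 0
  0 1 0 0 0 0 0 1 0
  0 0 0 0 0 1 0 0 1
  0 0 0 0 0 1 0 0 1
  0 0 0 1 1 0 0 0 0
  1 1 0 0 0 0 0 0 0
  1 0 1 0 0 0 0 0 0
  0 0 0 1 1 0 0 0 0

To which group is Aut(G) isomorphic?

G has two connected components, {0, 1, 2, 6, 7} and {3, 4, 5, 8}; each is 2-regular, so G = C_5 ⊔ C_4. No automorphism exchanges components of different sizes, hence Aut(G) is the direct product D_4 × D_5, order 80.

D_4 × D_5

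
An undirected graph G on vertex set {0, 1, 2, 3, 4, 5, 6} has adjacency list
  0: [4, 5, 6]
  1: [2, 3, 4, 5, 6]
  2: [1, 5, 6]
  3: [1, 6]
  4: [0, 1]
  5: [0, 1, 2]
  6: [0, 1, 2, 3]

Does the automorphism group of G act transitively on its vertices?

Vertex 1 is the only vertex of degree 5, so every automorphism fixes it; G is not vertex-transitive.

No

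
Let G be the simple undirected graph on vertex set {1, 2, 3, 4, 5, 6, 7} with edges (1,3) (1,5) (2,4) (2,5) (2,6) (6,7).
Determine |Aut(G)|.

1

The degree sequence is [2, 3, 1, 1, 2, 2, 1]. Checking the degree-preserving permutations of the vertex set shows that none except the identity preserves every edge, so Aut(G) is trivial.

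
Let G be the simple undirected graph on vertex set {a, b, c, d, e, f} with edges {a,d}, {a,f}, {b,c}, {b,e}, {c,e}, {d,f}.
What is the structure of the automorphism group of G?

G has two connected components, {a, d, f} and {b, c, e}; each is 2-regular, so G = C_3 ⊔ C_3. Aut of a disjoint union of two copies of C_3 is the wreath product D_3 ≀ Z_2, of order 2·6² = 72.

(D_3 × D_3) ⋊ Z_2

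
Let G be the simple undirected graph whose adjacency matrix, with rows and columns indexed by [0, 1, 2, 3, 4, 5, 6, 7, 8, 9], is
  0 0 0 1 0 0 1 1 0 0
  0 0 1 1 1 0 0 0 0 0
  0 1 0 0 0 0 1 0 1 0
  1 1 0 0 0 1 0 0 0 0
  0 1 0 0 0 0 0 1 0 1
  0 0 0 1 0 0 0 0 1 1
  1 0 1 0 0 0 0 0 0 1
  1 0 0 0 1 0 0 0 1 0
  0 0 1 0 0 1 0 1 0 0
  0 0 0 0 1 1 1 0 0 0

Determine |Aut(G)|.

G is 3-regular on 10 vertices with no triangles and no 4-cycles (girth 5): this is the Petersen graph. It is a classical fact that the Petersen graph has automorphism group S_5 (order 120), arising from its description as the Kneser graph K(5,2).

120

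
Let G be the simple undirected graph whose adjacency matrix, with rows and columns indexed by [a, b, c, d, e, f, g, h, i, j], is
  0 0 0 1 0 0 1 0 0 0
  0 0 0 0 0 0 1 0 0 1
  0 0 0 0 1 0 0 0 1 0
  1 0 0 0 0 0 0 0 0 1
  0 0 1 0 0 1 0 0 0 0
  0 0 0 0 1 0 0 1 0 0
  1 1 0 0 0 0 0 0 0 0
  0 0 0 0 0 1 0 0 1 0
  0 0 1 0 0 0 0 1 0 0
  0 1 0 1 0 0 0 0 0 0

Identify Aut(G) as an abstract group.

G has two connected components, {a, b, d, g, j} and {c, e, f, h, i}; each is 2-regular, so G = C_5 ⊔ C_5. With two isomorphic components, Aut(G) = Aut(C_5) ≀ S_2 = (D_5 × D_5) ⋊ Z_2: permute each cycle by D_5, then optionally swap the two cycles. Order 2·(2·5)² = 200.

(D_5 × D_5) ⋊ Z_2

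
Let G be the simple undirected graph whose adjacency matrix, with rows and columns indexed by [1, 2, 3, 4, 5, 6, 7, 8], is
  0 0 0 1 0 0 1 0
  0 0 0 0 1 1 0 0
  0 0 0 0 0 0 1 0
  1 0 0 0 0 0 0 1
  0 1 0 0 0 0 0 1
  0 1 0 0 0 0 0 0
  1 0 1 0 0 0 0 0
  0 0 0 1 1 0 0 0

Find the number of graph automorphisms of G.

The degree sequence is [2, 2, 1, 2, 2, 1, 2, 2]; the two degree-1 vertices 3 and 6 are the ends of a path, so G = P_8. A path has exactly one nontrivial symmetry — reversal — giving Aut(G) of order 2.

2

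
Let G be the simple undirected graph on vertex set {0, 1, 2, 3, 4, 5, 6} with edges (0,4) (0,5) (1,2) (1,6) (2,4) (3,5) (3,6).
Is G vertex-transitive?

Yes

Every vertex has degree 2 and the graph is connected, so G is the 7-cycle C_7. C_7 has 7 rotations and 7 reflections, so Aut(C_7) ≅ D_7 of order 14. Under this action every vertex can be carried to every other, so G is vertex-transitive.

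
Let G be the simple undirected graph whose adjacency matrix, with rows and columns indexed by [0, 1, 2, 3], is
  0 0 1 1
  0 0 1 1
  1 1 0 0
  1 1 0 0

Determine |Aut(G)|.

8

G is 2-regular and bipartite on 2^2 = 4 vertices with girth 4; it is the hypercube graph Q_2. Aut(Q_2) consists of the signed permutations of the 2 coordinate axes: 2! permutations times 2^2 sign flips, so |Aut| = 2^2·2! = 8.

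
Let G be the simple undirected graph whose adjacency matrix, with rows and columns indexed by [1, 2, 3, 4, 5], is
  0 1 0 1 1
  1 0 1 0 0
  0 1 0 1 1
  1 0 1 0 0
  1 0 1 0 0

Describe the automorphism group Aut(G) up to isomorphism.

S_3 × S_2

The vertices split by degree into {1, 3} (degree 3) and {2, 4, 5} (degree 2); every edge runs between the two parts, so G is the complete bipartite graph K_{2,3}. Automorphisms preserve the bipartition setwise (since the parts differ in size) and act as S_3 × S_2 within it; |Aut| = 12.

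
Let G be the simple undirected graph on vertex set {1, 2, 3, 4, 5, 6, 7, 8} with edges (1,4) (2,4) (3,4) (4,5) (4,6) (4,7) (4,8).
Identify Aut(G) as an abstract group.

S_7

Vertex 4 has degree 7 and every other vertex has degree 1, so G is the star K_{1,7} with centre 4. The 7 leaves are pairwise interchangeable while the centre is fixed, giving Aut(G) = S_7.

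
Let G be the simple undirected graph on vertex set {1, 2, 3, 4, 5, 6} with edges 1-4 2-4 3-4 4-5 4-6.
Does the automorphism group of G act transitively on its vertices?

No

Vertex 4 is the only vertex of degree 5, so every automorphism fixes it; G is not vertex-transitive.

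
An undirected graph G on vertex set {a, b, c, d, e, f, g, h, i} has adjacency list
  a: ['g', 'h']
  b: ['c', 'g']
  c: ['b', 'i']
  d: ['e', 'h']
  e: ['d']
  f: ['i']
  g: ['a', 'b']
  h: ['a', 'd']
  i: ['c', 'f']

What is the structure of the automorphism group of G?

The degree sequence is [2, 2, 2, 2, 1, 1, 2, 2, 2]; the two degree-1 vertices e and f are the ends of a path, so G = P_9. The only nontrivial automorphism of a path is the end-to-end reflection, so Aut(G) ≅ Z_2.

Z_2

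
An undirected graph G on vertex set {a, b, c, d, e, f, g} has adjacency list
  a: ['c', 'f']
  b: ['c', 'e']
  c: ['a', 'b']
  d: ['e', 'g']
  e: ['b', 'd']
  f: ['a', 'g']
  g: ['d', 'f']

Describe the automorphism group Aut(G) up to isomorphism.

Every vertex has degree 2 and the graph is connected, so G is the 7-cycle C_7. C_7 has 7 rotations and 7 reflections, so Aut(C_7) ≅ D_7 of order 14.

the dihedral group of order 14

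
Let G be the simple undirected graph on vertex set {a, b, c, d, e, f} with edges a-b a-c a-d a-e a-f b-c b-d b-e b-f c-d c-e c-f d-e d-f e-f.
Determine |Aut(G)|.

Every vertex has degree 5, so G is the complete graph K_6. Every bijection on the vertex set is an automorphism of K_6; hence Aut(K_6) ≅ S_6, order 720.

720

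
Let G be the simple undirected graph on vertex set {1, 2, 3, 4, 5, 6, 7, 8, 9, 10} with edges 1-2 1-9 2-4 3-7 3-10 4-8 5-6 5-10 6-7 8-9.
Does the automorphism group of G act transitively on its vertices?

Yes

G has two connected components, {3, 5, 6, 7, 10} and {1, 2, 4, 8, 9}; each is 2-regular, so G = C_5 ⊔ C_5. Aut of a disjoint union of two copies of C_5 is the wreath product D_5 ≀ Z_2, of order 2·10² = 200. This group acts transitively on the 10 vertices.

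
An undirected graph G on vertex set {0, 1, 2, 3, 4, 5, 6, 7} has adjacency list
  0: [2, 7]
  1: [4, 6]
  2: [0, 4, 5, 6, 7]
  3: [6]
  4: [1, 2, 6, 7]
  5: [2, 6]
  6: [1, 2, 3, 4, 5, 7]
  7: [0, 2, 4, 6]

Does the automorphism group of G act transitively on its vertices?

Vertex 2 is the only vertex of degree 5, so every automorphism fixes it; G is not vertex-transitive.

No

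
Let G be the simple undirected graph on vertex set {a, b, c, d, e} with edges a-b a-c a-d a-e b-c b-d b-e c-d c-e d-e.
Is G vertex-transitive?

Yes

Every vertex has degree 4, so G is the complete graph K_5. Every bijection on the vertex set is an automorphism of K_5; hence Aut(K_5) ≅ S_5, order 120. This group acts transitively on the 5 vertices.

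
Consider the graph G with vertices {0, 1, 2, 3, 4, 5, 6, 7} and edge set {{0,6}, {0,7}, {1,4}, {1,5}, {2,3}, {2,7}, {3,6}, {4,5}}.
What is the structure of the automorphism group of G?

G has two connected components, {0, 2, 3, 6, 7} and {1, 4, 5}; each is 2-regular, so G = C_5 ⊔ C_3. No automorphism exchanges components of different sizes, hence Aut(G) is the direct product D_5 × D_3, order 60.

D_5 × D_3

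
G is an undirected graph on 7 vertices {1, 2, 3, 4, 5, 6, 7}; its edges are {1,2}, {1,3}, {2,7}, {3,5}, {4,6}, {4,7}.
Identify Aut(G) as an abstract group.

The degree sequence is [2, 2, 2, 2, 1, 1, 2]; the two degree-1 vertices 5 and 6 are the ends of a path, so G = P_7. The only nontrivial automorphism of a path is the end-to-end reflection, so Aut(G) ≅ Z_2.

C_2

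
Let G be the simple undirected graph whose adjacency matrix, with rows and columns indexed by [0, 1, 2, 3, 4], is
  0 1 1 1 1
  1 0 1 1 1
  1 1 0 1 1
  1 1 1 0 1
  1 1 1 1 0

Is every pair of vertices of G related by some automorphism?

Yes

All 5 vertices are pairwise adjacent: G = K_5. Every bijection on the vertex set is an automorphism of K_5; hence Aut(K_5) ≅ S_5, order 120. This group acts transitively on the 5 vertices.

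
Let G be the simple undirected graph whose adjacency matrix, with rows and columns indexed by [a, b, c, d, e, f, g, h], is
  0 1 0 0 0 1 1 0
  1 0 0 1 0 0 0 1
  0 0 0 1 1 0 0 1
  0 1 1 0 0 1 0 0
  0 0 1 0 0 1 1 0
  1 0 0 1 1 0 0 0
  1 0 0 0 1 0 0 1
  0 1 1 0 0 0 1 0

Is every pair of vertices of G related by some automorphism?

Yes

G is 3-regular and bipartite on 2^3 = 8 vertices with girth 4; it is the hypercube graph Q_3. Aut(Q_3) consists of the signed permutations of the 3 coordinate axes: 3! permutations times 2^3 sign flips, so |Aut| = 2^3·3! = 48. Under this action every vertex can be carried to every other, so G is vertex-transitive.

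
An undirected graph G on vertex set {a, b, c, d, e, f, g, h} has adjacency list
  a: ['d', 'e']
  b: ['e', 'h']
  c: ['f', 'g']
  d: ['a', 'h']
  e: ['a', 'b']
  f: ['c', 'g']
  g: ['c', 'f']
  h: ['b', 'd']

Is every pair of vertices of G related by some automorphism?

G has two connected components, {a, b, d, e, h} and {c, f, g}; each is 2-regular, so G = C_5 ⊔ C_3. The orbit of a under Aut(G) is {a, b, d, e, h}, which does not contain c, so G is not vertex-transitive.

No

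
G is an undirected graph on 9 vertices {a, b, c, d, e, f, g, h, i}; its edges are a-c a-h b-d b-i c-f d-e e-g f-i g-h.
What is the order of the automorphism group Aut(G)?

18

G is 2-regular and connected on 9 vertices, i.e. the cycle C_9. C_9 has 9 rotations and 9 reflections, so Aut(C_9) ≅ D_9 of order 18.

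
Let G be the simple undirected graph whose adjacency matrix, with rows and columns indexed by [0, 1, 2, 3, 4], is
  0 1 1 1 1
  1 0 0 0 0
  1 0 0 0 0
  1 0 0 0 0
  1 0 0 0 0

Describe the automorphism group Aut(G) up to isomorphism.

Vertex 0 has degree 4 and every other vertex has degree 1, so G is the star K_{1,4} with centre 0. The 4 leaves are pairwise interchangeable while the centre is fixed, giving Aut(G) = S_4.

the symmetric group on 4 letters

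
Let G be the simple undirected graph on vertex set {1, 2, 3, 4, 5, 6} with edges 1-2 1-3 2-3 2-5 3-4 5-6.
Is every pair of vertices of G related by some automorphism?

Automorphisms preserve degree, but G has vertices of degree 1 and vertices of degree 3; no automorphism maps one to the other, so G is not vertex-transitive.

No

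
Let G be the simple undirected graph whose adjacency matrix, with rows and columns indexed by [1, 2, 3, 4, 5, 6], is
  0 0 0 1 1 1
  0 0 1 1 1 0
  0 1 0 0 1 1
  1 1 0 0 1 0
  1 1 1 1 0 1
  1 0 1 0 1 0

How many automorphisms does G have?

10

Vertex 5 is the unique vertex of degree 5; the remaining 5 vertices each have degree 3 and induce a cycle, so G is the wheel on 6 vertices with hub 5. Every automorphism fixes the hub and acts on the rim 5-cycle, so Aut(G) ≅ Aut(C_5) = D_5 of order 10.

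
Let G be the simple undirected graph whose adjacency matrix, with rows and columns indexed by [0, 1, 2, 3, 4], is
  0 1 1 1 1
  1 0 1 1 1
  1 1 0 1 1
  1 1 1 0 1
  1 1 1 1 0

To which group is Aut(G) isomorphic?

All 5 vertices are pairwise adjacent: G = K_5. Any permutation of the 5 vertices preserves K_5, so Aut(K_5) = S_5 of order 5! = 120.

S_5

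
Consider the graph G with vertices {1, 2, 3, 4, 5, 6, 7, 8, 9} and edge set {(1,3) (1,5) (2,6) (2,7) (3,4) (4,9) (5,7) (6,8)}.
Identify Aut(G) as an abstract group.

the cyclic group of order 2

The degree sequence is [2, 2, 2, 2, 2, 2, 2, 1, 1]; the two degree-1 vertices 8 and 9 are the ends of a path, so G = P_9. A path has exactly one nontrivial symmetry — reversal — giving Aut(G) of order 2.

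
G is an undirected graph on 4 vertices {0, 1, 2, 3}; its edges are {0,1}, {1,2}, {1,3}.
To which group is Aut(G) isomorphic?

Vertex 1 has degree 3 and every other vertex has degree 1, so G is the star K_{1,3} with centre 1. Any automorphism fixes the centre and permutes the 3 leaves freely, so Aut(G) ≅ S_3 of order 3! = 6.

the symmetric group on 3 letters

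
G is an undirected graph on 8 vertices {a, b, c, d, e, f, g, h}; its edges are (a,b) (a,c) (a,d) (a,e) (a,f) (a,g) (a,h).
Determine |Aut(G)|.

Vertex a has degree 7 and every other vertex has degree 1, so G is the star K_{1,7} with centre a. The 7 leaves are pairwise interchangeable while the centre is fixed, giving Aut(G) = S_7.

5040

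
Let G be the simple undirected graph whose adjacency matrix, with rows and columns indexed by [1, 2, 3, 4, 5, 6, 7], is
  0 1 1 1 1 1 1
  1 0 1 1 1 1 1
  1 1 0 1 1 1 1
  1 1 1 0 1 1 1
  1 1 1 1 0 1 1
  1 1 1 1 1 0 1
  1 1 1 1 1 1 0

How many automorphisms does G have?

5040

All 7 vertices are pairwise adjacent: G = K_7. Every bijection on the vertex set is an automorphism of K_7; hence Aut(K_7) ≅ S_7, order 5040.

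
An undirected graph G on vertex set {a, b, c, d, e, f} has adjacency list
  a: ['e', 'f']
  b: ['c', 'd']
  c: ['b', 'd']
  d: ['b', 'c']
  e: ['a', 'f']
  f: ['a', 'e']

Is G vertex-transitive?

Yes

G has two connected components, {b, c, d} and {a, e, f}; each is 2-regular, so G = C_3 ⊔ C_3. With two isomorphic components, Aut(G) = Aut(C_3) ≀ S_2 = (D_3 × D_3) ⋊ Z_2: permute each cycle by D_3, then optionally swap the two cycles. Order 2·(2·3)² = 72. This group acts transitively on the 6 vertices.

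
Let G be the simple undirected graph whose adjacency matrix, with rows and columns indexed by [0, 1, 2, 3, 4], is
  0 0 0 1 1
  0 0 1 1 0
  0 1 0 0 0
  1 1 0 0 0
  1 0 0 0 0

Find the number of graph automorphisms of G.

The degree sequence is [2, 2, 1, 2, 1]; the two degree-1 vertices 2 and 4 are the ends of a path, so G = P_5. The only nontrivial automorphism of a path is the end-to-end reflection, so Aut(G) ≅ Z_2.

2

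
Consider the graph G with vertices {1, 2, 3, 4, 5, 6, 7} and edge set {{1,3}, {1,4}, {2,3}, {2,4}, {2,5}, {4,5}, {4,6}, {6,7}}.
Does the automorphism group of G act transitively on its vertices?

No

Vertex 2 is the only vertex of degree 3, so every automorphism fixes it; G is not vertex-transitive.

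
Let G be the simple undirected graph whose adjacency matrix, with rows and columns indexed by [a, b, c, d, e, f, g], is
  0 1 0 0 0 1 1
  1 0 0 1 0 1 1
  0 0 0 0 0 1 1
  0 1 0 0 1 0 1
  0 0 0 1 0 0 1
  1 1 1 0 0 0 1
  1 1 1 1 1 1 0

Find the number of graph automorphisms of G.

1

Degrees alone do not determine every vertex (e.g. a and d both have degree 3), but their neighbour-degree multisets differ: N(a) has degrees [4, 4, 6] while N(d) has degrees [2, 4, 6]. Repeating this refinement separates all vertices, so the only automorphism is the identity.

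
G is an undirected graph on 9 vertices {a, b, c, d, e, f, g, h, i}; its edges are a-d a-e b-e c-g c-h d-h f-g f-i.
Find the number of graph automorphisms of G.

2

The degree sequence is [2, 1, 2, 2, 2, 2, 2, 2, 1]; the two degree-1 vertices b and i are the ends of a path, so G = P_9. The only nontrivial automorphism of a path is the end-to-end reflection, so Aut(G) ≅ Z_2.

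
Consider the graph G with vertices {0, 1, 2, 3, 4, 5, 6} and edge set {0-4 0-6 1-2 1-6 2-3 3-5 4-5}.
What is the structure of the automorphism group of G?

G is 2-regular and connected on 7 vertices, i.e. the cycle C_7. The automorphisms of the 7-cycle are exactly the symmetries of a regular 7-gon: the dihedral group D_7, |D_7| = 14.

the dihedral group of order 14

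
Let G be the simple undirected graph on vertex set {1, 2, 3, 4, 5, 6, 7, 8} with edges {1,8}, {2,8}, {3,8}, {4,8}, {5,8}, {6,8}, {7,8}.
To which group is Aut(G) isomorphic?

Vertex 8 has degree 7 and every other vertex has degree 1, so G is the star K_{1,7} with centre 8. The 7 leaves are pairwise interchangeable while the centre is fixed, giving Aut(G) = S_7.

S_7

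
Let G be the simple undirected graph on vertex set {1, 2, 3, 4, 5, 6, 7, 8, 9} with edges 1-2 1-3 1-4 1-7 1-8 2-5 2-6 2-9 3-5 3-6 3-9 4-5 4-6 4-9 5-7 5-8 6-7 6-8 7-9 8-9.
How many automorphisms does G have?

2880

The vertices split by degree into {1, 5, 6, 9} (degree 5) and {2, 3, 4, 7, 8} (degree 4); every edge runs between the two parts, so G is the complete bipartite graph K_{4,5}. Automorphisms preserve the bipartition setwise (since the parts differ in size) and act as S_5 × S_4 within it; |Aut| = 2880.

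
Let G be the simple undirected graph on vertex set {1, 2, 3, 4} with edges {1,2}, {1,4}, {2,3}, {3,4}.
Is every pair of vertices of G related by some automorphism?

G is 2-regular and bipartite on 2^2 = 4 vertices with girth 4; it is the hypercube graph Q_2. Aut(Q_2) consists of the signed permutations of the 2 coordinate axes: 2! permutations times 2^2 sign flips, so |Aut| = 2^2·2! = 8. This group acts transitively on the 4 vertices.

Yes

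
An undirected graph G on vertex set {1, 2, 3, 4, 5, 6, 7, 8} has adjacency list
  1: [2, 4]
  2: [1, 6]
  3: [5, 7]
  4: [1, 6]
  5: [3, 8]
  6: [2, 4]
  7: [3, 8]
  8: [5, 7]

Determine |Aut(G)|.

128

G has two connected components, {3, 5, 7, 8} and {1, 2, 4, 6}; each is 2-regular, so G = C_4 ⊔ C_4. With two isomorphic components, Aut(G) = Aut(C_4) ≀ S_2 = (D_4 × D_4) ⋊ Z_2: permute each cycle by D_4, then optionally swap the two cycles. Order 2·(2·4)² = 128.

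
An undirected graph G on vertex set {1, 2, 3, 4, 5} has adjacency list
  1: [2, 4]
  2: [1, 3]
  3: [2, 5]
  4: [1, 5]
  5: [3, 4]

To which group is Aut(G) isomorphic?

G is 2-regular and connected on 5 vertices, i.e. the cycle C_5. The automorphisms of the 5-cycle are exactly the symmetries of a regular 5-gon: the dihedral group D_5, |D_5| = 10.

D_5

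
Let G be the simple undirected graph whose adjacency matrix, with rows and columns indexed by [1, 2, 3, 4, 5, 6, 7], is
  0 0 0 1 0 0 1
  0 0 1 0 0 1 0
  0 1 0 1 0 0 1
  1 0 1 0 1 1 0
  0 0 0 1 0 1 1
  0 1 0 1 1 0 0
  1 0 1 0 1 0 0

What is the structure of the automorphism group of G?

1

The degree sequence is [2, 2, 3, 4, 3, 3, 3]. Checking the degree-preserving permutations of the vertex set shows that none except the identity preserves every edge, so Aut(G) is trivial.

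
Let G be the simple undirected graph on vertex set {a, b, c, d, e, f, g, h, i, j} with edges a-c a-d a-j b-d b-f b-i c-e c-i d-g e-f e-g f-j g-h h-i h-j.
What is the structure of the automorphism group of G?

G is 3-regular on 10 vertices with no triangles and no 4-cycles (girth 5): this is the Petersen graph. Viewing the Petersen graph as the Kneser graph K(5,2) — vertices are 2-subsets of {1,…,5}, edges join disjoint pairs — its automorphisms are exactly the permutations of the 5-element set, so Aut ≅ S_5 of order 120.

the symmetric group S_5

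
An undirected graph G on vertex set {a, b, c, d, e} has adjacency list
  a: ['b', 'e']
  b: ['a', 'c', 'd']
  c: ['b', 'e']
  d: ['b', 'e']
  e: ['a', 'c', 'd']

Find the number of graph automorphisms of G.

12

The vertices split by degree into {b, e} (degree 3) and {a, c, d} (degree 2); every edge runs between the two parts, so G is the complete bipartite graph K_{2,3}. Automorphisms preserve the bipartition setwise (since the parts differ in size) and act as S_3 × S_2 within it; |Aut| = 12.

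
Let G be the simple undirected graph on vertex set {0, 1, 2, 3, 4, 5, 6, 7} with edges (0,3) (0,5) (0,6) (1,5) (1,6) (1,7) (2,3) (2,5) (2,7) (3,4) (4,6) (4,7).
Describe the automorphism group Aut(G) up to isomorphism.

the hyperoctahedral group B_3

G is 3-regular and bipartite on 2^3 = 8 vertices with girth 4; it is the hypercube graph Q_3. The symmetry group of the 3-cube is the hyperoctahedral group B_3 = Z_2 ≀ S_3, of order 2^3·3! = 48.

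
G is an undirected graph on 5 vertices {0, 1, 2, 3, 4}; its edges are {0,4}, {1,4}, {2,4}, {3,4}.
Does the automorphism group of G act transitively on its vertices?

No

Vertex 4 is the only vertex of degree 4, so every automorphism fixes it; G is not vertex-transitive.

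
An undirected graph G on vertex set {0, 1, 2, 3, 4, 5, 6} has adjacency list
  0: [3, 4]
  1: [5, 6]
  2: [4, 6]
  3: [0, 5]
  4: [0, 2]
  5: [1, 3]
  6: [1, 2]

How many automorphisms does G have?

14

Every vertex has degree 2 and the graph is connected, so G is the 7-cycle C_7. C_7 has 7 rotations and 7 reflections, so Aut(C_7) ≅ D_7 of order 14.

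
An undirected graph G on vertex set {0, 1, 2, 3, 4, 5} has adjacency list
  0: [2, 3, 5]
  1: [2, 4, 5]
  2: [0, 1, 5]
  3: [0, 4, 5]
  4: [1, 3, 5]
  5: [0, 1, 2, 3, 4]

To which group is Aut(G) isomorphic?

Vertex 5 is the unique vertex of degree 5; the remaining 5 vertices each have degree 3 and induce a cycle, so G is the wheel on 6 vertices with hub 5. Every automorphism fixes the hub and acts on the rim 5-cycle, so Aut(G) ≅ Aut(C_5) = D_5 of order 10.

D_5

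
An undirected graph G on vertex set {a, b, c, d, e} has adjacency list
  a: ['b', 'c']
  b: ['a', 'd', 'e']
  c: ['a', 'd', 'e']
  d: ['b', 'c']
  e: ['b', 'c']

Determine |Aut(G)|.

The vertices split by degree into {b, c} (degree 3) and {a, d, e} (degree 2); every edge runs between the two parts, so G is the complete bipartite graph K_{2,3}. Automorphisms preserve the bipartition setwise (since the parts differ in size) and act as S_2 × S_3 within it; |Aut| = 12.

12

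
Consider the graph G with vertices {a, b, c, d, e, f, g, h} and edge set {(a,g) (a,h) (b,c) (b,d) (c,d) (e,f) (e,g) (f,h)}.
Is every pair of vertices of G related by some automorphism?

No

G has two connected components, {a, e, f, g, h} and {b, c, d}; each is 2-regular, so G = C_5 ⊔ C_3. The orbit of a under Aut(G) is {a, e, f, g, h}, which does not contain b, so G is not vertex-transitive.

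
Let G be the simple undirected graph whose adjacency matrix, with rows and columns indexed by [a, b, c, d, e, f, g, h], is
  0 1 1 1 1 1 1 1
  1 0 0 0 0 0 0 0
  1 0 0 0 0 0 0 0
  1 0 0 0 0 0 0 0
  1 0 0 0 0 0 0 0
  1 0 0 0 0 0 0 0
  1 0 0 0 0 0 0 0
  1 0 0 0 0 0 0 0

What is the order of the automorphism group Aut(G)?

5040

Vertex a has degree 7 and every other vertex has degree 1, so G is the star K_{1,7} with centre a. The 7 leaves are pairwise interchangeable while the centre is fixed, giving Aut(G) = S_7.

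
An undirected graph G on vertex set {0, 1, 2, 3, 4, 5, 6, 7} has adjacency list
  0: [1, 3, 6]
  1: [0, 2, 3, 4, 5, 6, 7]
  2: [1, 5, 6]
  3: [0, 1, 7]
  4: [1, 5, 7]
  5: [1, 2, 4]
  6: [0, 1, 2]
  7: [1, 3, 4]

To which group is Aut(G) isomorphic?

Vertex 1 is the unique vertex of degree 7; the remaining 7 vertices each have degree 3 and induce a cycle, so G is the wheel on 8 vertices with hub 1. With the hub fixed, the remaining symmetry is that of the rim cycle C_7, giving the dihedral group D_7.

D_7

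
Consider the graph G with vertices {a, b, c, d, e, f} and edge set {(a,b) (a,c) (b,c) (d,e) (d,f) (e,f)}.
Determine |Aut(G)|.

G has two connected components, {a, b, c} and {d, e, f}; each is 2-regular, so G = C_3 ⊔ C_3. Aut of a disjoint union of two copies of C_3 is the wreath product D_3 ≀ Z_2, of order 2·6² = 72.

72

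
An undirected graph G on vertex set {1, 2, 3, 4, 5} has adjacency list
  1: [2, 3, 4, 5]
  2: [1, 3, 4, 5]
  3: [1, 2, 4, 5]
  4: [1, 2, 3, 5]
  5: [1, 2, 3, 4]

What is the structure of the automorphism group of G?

Every vertex has degree 4, so G is the complete graph K_5. Every bijection on the vertex set is an automorphism of K_5; hence Aut(K_5) ≅ S_5, order 120.

S_5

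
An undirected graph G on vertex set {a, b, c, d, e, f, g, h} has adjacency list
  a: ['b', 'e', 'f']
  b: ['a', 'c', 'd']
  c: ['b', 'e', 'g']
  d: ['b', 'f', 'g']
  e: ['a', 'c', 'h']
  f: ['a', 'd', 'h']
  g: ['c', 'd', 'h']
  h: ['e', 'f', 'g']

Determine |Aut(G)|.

G is 3-regular and bipartite on 2^3 = 8 vertices with girth 4; it is the hypercube graph Q_3. Aut(Q_3) consists of the signed permutations of the 3 coordinate axes: 3! permutations times 2^3 sign flips, so |Aut| = 2^3·3! = 48.

48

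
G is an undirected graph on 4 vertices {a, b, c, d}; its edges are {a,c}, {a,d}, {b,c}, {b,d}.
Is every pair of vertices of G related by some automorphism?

G is 2-regular and bipartite on 2^2 = 4 vertices with girth 4; it is the hypercube graph Q_2. The symmetry group of the 2-cube is the hyperoctahedral group B_2 = Z_2 ≀ S_2, of order 2^2·2! = 8. This group acts transitively on the 4 vertices.

Yes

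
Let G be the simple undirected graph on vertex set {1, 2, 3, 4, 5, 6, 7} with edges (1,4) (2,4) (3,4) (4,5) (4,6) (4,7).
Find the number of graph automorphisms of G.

Vertex 4 has degree 6 and every other vertex has degree 1, so G is the star K_{1,6} with centre 4. Any automorphism fixes the centre and permutes the 6 leaves freely, so Aut(G) ≅ S_6 of order 6! = 720.

720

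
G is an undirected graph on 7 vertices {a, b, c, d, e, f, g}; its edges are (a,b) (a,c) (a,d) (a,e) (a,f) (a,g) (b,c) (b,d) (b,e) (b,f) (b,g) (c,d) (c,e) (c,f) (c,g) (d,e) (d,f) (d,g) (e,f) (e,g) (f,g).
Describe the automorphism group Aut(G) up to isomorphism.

the symmetric group on 7 letters

Every vertex has degree 6, so G is the complete graph K_7. Any permutation of the 7 vertices preserves K_7, so Aut(K_7) = S_7 of order 7! = 5040.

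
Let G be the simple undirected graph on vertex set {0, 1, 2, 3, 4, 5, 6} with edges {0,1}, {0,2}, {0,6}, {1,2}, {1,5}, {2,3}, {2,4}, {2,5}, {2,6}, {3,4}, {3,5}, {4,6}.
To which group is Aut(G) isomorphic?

the dihedral group of order 12

Vertex 2 is the unique vertex of degree 6; the remaining 6 vertices each have degree 3 and induce a cycle, so G is the wheel on 7 vertices with hub 2. Every automorphism fixes the hub and acts on the rim 6-cycle, so Aut(G) ≅ Aut(C_6) = D_6 of order 12.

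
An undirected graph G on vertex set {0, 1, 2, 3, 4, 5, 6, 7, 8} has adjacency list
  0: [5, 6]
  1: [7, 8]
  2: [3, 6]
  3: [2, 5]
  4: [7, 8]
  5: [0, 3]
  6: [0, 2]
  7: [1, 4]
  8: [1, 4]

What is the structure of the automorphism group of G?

D_4 × D_5

G has two connected components, {0, 2, 3, 5, 6} and {1, 4, 7, 8}; each is 2-regular, so G = C_5 ⊔ C_4. The components are non-isomorphic (different sizes), so Aut(G) = Aut(C_4) × Aut(C_5) = D_4 × D_5 of order 8·10 = 80.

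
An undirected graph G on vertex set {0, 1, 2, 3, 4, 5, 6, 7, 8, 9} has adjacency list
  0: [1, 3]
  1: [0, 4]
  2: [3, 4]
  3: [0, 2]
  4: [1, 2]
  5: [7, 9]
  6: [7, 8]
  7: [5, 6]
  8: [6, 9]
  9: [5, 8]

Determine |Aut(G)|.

G has two connected components, {0, 1, 2, 3, 4} and {5, 6, 7, 8, 9}; each is 2-regular, so G = C_5 ⊔ C_5. With two isomorphic components, Aut(G) = Aut(C_5) ≀ S_2 = (D_5 × D_5) ⋊ Z_2: permute each cycle by D_5, then optionally swap the two cycles. Order 2·(2·5)² = 200.

200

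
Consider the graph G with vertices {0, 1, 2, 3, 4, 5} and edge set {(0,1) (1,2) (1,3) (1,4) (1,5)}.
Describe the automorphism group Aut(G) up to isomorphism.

S_5

Vertex 1 has degree 5 and every other vertex has degree 1, so G is the star K_{1,5} with centre 1. Any automorphism fixes the centre and permutes the 5 leaves freely, so Aut(G) ≅ S_5 of order 5! = 120.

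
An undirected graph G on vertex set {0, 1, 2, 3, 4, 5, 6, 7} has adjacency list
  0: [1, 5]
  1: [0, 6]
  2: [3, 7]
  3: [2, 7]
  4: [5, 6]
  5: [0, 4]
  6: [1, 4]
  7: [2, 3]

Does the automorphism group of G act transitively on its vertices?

No

G has two connected components, {0, 1, 4, 5, 6} and {2, 3, 7}; each is 2-regular, so G = C_5 ⊔ C_3. The orbit of 0 under Aut(G) is {0, 1, 4, 5, 6}, which does not contain 2, so G is not vertex-transitive.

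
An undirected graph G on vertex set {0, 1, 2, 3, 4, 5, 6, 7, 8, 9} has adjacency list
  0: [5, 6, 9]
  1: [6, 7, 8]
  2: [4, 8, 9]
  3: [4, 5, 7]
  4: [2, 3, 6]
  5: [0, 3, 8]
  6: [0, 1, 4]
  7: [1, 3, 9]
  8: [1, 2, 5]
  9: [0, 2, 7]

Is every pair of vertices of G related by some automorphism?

Yes

G is 3-regular on 10 vertices with no triangles and no 4-cycles (girth 5): this is the Petersen graph. It is a classical fact that the Petersen graph has automorphism group S_5 (order 120), arising from its description as the Kneser graph K(5,2). This group acts transitively on the 10 vertices.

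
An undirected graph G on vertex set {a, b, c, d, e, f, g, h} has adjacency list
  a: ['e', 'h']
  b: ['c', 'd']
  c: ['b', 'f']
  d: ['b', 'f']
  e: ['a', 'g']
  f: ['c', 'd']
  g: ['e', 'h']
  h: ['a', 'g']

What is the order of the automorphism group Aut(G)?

G has two connected components, {a, e, g, h} and {b, c, d, f}; each is 2-regular, so G = C_4 ⊔ C_4. Aut of a disjoint union of two copies of C_4 is the wreath product D_4 ≀ Z_2, of order 2·8² = 128.

128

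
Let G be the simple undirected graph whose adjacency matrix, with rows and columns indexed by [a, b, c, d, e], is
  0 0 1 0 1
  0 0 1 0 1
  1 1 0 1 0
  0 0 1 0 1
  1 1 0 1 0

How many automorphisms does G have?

The vertices split by degree into {c, e} (degree 3) and {a, b, d} (degree 2); every edge runs between the two parts, so G is the complete bipartite graph K_{2,3}. Automorphisms preserve the bipartition setwise (since the parts differ in size) and act as S_2 × S_3 within it; |Aut| = 12.

12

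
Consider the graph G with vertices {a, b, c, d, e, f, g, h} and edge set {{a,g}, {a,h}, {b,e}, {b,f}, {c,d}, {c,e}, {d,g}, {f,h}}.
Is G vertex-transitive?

Yes

Every vertex has degree 2 and the graph is connected, so G is the 8-cycle C_8. C_8 has 8 rotations and 8 reflections, so Aut(C_8) ≅ D_8 of order 16. This group acts transitively on the 8 vertices.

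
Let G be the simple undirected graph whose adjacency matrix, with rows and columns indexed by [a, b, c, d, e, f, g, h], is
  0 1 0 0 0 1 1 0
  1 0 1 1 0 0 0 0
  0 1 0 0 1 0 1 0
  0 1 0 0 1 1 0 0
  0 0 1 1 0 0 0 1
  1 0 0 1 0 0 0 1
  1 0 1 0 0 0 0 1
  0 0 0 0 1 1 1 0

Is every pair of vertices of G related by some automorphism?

G is 3-regular and bipartite on 2^3 = 8 vertices with girth 4; it is the hypercube graph Q_3. The symmetry group of the 3-cube is the hyperoctahedral group B_3 = Z_2 ≀ S_3, of order 2^3·3! = 48. Under this action every vertex can be carried to every other, so G is vertex-transitive.

Yes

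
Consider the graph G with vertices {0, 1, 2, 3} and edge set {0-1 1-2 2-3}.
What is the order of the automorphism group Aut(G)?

2

The degree sequence is [1, 2, 2, 1]; the two degree-1 vertices 0 and 3 are the ends of a path, so G = P_4. The only nontrivial automorphism of a path is the end-to-end reflection, so Aut(G) ≅ Z_2.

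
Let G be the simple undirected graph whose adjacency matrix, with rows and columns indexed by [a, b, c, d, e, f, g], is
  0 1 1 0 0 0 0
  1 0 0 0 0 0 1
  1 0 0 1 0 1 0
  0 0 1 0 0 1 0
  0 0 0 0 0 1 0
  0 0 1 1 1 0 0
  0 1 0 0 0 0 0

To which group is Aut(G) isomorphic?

Degrees alone do not determine every vertex (e.g. a and b both have degree 2), but their neighbour-degree multisets differ: N(a) has degrees [2, 3] while N(b) has degrees [1, 2]. Repeating this refinement separates all vertices, so the only automorphism is the identity.

1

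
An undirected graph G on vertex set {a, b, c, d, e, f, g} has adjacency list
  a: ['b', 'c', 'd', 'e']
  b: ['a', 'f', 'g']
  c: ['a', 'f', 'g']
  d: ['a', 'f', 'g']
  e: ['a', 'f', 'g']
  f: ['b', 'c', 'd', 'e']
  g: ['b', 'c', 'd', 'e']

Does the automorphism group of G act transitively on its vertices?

Automorphisms preserve degree, but G has vertices of degree 3 and vertices of degree 4; no automorphism maps one to the other, so G is not vertex-transitive.

No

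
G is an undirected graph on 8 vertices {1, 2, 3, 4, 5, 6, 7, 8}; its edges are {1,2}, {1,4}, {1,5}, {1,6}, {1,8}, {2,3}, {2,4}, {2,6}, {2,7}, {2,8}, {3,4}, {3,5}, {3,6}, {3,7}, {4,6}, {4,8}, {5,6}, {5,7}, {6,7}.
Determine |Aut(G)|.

1

Degrees alone do not determine every vertex (e.g. 1 and 3 both have degree 5), but their neighbour-degree multisets differ: N(1) has degrees [3, 4, 5, 6, 6] while N(3) has degrees [4, 4, 5, 6, 6]. Repeating this refinement separates all vertices, so the only automorphism is the identity.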